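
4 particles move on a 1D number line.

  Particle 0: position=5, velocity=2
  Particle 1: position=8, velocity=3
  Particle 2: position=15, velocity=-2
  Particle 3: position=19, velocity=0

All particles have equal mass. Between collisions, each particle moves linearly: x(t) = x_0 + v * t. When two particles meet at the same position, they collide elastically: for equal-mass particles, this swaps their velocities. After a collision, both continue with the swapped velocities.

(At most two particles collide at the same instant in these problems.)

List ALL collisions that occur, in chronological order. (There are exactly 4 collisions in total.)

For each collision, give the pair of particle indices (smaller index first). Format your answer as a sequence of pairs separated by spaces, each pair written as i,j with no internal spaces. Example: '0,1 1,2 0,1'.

Answer: 1,2 0,1 2,3 1,2

Derivation:
Collision at t=7/5: particles 1 and 2 swap velocities; positions: p0=39/5 p1=61/5 p2=61/5 p3=19; velocities now: v0=2 v1=-2 v2=3 v3=0
Collision at t=5/2: particles 0 and 1 swap velocities; positions: p0=10 p1=10 p2=31/2 p3=19; velocities now: v0=-2 v1=2 v2=3 v3=0
Collision at t=11/3: particles 2 and 3 swap velocities; positions: p0=23/3 p1=37/3 p2=19 p3=19; velocities now: v0=-2 v1=2 v2=0 v3=3
Collision at t=7: particles 1 and 2 swap velocities; positions: p0=1 p1=19 p2=19 p3=29; velocities now: v0=-2 v1=0 v2=2 v3=3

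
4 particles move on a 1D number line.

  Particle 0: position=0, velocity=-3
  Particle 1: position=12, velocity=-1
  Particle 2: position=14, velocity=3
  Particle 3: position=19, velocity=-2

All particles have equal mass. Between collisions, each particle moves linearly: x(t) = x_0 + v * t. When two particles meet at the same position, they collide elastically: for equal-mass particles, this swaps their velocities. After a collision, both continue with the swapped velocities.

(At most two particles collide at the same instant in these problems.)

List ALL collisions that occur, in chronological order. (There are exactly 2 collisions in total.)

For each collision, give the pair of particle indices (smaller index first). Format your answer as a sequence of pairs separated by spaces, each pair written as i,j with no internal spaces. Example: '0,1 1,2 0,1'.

Answer: 2,3 1,2

Derivation:
Collision at t=1: particles 2 and 3 swap velocities; positions: p0=-3 p1=11 p2=17 p3=17; velocities now: v0=-3 v1=-1 v2=-2 v3=3
Collision at t=7: particles 1 and 2 swap velocities; positions: p0=-21 p1=5 p2=5 p3=35; velocities now: v0=-3 v1=-2 v2=-1 v3=3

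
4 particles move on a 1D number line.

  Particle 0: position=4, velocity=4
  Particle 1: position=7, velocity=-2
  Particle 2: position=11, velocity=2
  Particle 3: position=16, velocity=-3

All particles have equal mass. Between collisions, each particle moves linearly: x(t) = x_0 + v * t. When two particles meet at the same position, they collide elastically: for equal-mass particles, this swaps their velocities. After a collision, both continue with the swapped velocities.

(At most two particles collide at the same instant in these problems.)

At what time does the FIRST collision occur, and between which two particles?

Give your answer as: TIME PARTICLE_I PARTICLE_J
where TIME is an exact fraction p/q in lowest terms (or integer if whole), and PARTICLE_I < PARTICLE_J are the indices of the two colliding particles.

Pair (0,1): pos 4,7 vel 4,-2 -> gap=3, closing at 6/unit, collide at t=1/2
Pair (1,2): pos 7,11 vel -2,2 -> not approaching (rel speed -4 <= 0)
Pair (2,3): pos 11,16 vel 2,-3 -> gap=5, closing at 5/unit, collide at t=1
Earliest collision: t=1/2 between 0 and 1

Answer: 1/2 0 1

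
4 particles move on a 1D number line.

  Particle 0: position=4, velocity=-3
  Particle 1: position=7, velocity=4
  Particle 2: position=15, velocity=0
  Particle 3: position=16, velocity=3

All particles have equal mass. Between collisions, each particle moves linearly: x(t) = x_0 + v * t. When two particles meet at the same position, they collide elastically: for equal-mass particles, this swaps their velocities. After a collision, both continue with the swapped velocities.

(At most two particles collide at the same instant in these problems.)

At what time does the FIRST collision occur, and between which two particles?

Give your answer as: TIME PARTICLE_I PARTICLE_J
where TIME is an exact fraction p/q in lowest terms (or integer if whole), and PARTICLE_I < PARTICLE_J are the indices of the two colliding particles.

Pair (0,1): pos 4,7 vel -3,4 -> not approaching (rel speed -7 <= 0)
Pair (1,2): pos 7,15 vel 4,0 -> gap=8, closing at 4/unit, collide at t=2
Pair (2,3): pos 15,16 vel 0,3 -> not approaching (rel speed -3 <= 0)
Earliest collision: t=2 between 1 and 2

Answer: 2 1 2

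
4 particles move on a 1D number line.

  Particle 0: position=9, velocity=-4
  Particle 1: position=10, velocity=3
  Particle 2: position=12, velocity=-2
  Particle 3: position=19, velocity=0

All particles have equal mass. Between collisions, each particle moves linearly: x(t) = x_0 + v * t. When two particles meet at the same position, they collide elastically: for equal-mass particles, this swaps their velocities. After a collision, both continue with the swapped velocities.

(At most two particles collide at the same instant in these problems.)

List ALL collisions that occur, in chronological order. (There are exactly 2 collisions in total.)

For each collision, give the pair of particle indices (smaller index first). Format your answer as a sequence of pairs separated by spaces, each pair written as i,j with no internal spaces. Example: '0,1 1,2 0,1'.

Answer: 1,2 2,3

Derivation:
Collision at t=2/5: particles 1 and 2 swap velocities; positions: p0=37/5 p1=56/5 p2=56/5 p3=19; velocities now: v0=-4 v1=-2 v2=3 v3=0
Collision at t=3: particles 2 and 3 swap velocities; positions: p0=-3 p1=6 p2=19 p3=19; velocities now: v0=-4 v1=-2 v2=0 v3=3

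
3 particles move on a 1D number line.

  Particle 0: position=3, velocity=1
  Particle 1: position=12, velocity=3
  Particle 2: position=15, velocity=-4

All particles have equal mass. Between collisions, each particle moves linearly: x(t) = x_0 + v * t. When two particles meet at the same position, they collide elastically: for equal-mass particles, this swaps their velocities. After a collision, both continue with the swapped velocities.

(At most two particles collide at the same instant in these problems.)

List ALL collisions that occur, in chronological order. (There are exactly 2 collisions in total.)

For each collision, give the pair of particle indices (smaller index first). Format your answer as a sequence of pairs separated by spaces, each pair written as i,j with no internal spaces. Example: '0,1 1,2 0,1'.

Answer: 1,2 0,1

Derivation:
Collision at t=3/7: particles 1 and 2 swap velocities; positions: p0=24/7 p1=93/7 p2=93/7; velocities now: v0=1 v1=-4 v2=3
Collision at t=12/5: particles 0 and 1 swap velocities; positions: p0=27/5 p1=27/5 p2=96/5; velocities now: v0=-4 v1=1 v2=3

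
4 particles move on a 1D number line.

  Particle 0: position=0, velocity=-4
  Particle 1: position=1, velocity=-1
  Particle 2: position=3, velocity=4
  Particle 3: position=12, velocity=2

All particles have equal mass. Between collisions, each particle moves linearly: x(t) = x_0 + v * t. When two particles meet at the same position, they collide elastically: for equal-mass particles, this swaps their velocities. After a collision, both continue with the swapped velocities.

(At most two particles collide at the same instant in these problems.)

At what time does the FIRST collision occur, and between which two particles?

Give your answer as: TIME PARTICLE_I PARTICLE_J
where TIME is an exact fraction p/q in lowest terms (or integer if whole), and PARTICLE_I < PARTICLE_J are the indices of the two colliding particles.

Answer: 9/2 2 3

Derivation:
Pair (0,1): pos 0,1 vel -4,-1 -> not approaching (rel speed -3 <= 0)
Pair (1,2): pos 1,3 vel -1,4 -> not approaching (rel speed -5 <= 0)
Pair (2,3): pos 3,12 vel 4,2 -> gap=9, closing at 2/unit, collide at t=9/2
Earliest collision: t=9/2 between 2 and 3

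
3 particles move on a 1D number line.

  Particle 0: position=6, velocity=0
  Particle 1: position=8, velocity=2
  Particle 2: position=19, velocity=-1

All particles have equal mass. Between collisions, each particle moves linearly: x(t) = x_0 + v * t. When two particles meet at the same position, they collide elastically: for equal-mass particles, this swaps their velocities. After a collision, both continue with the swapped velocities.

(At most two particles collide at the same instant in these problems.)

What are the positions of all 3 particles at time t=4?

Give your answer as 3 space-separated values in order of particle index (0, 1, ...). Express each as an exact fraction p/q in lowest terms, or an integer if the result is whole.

Collision at t=11/3: particles 1 and 2 swap velocities; positions: p0=6 p1=46/3 p2=46/3; velocities now: v0=0 v1=-1 v2=2
Advance to t=4 (no further collisions before then); velocities: v0=0 v1=-1 v2=2; positions = 6 15 16

Answer: 6 15 16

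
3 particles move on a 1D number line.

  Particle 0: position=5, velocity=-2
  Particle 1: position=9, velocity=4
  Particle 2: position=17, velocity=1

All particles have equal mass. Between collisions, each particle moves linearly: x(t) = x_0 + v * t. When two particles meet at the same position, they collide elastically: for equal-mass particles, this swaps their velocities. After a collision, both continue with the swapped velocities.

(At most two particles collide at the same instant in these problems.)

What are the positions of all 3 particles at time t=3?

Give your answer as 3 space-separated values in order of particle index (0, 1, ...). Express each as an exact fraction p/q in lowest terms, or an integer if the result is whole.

Collision at t=8/3: particles 1 and 2 swap velocities; positions: p0=-1/3 p1=59/3 p2=59/3; velocities now: v0=-2 v1=1 v2=4
Advance to t=3 (no further collisions before then); velocities: v0=-2 v1=1 v2=4; positions = -1 20 21

Answer: -1 20 21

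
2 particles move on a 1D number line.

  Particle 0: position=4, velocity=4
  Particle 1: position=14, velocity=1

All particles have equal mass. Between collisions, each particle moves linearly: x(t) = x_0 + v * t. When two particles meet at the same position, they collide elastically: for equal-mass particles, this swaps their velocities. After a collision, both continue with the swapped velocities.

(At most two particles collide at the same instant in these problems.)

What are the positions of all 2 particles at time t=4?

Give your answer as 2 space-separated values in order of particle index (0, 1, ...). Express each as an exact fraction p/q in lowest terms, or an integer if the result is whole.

Answer: 18 20

Derivation:
Collision at t=10/3: particles 0 and 1 swap velocities; positions: p0=52/3 p1=52/3; velocities now: v0=1 v1=4
Advance to t=4 (no further collisions before then); velocities: v0=1 v1=4; positions = 18 20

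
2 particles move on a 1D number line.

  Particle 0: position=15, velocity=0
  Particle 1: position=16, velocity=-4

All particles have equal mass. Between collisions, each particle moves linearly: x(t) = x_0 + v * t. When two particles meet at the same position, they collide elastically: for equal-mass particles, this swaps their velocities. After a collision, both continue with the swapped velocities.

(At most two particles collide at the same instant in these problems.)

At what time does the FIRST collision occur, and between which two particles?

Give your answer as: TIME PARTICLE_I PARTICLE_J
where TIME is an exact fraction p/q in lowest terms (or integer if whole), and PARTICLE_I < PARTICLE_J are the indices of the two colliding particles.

Answer: 1/4 0 1

Derivation:
Pair (0,1): pos 15,16 vel 0,-4 -> gap=1, closing at 4/unit, collide at t=1/4
Earliest collision: t=1/4 between 0 and 1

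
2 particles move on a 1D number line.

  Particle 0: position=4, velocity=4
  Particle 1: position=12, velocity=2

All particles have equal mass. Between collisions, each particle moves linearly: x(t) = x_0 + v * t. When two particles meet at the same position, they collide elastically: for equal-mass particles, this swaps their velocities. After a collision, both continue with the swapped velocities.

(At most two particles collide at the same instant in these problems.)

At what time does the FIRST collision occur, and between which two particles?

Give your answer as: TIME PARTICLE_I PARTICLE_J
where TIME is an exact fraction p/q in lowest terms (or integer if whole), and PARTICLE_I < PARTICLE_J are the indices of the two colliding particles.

Pair (0,1): pos 4,12 vel 4,2 -> gap=8, closing at 2/unit, collide at t=4
Earliest collision: t=4 between 0 and 1

Answer: 4 0 1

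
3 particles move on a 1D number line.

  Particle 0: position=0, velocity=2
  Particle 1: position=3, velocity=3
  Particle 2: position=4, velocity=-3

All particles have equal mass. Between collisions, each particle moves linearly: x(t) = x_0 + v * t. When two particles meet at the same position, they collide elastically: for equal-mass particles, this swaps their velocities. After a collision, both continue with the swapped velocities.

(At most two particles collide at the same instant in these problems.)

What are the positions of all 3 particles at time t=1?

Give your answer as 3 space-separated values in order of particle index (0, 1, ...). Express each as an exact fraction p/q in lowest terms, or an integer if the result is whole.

Collision at t=1/6: particles 1 and 2 swap velocities; positions: p0=1/3 p1=7/2 p2=7/2; velocities now: v0=2 v1=-3 v2=3
Collision at t=4/5: particles 0 and 1 swap velocities; positions: p0=8/5 p1=8/5 p2=27/5; velocities now: v0=-3 v1=2 v2=3
Advance to t=1 (no further collisions before then); velocities: v0=-3 v1=2 v2=3; positions = 1 2 6

Answer: 1 2 6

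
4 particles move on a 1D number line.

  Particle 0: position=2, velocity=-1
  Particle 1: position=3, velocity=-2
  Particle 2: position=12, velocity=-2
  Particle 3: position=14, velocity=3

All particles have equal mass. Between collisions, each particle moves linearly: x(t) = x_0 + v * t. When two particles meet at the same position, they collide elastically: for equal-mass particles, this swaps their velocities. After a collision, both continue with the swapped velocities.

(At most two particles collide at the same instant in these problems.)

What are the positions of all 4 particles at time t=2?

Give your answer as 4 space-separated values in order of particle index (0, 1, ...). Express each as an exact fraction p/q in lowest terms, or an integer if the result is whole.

Answer: -1 0 8 20

Derivation:
Collision at t=1: particles 0 and 1 swap velocities; positions: p0=1 p1=1 p2=10 p3=17; velocities now: v0=-2 v1=-1 v2=-2 v3=3
Advance to t=2 (no further collisions before then); velocities: v0=-2 v1=-1 v2=-2 v3=3; positions = -1 0 8 20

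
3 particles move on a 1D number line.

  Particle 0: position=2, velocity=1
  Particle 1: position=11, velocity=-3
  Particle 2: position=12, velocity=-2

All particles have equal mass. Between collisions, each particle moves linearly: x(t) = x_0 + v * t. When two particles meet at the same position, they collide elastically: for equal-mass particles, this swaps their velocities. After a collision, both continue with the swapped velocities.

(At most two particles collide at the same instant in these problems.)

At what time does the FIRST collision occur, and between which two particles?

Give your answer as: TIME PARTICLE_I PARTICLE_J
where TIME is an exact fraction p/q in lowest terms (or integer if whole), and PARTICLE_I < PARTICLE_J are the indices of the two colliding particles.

Answer: 9/4 0 1

Derivation:
Pair (0,1): pos 2,11 vel 1,-3 -> gap=9, closing at 4/unit, collide at t=9/4
Pair (1,2): pos 11,12 vel -3,-2 -> not approaching (rel speed -1 <= 0)
Earliest collision: t=9/4 between 0 and 1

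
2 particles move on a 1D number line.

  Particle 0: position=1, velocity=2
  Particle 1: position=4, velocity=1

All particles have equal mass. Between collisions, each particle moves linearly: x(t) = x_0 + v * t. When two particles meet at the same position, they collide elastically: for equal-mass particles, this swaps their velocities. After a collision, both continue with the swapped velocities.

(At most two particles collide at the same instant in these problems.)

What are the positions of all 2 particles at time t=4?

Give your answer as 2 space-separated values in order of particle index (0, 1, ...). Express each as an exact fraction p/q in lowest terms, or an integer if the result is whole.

Collision at t=3: particles 0 and 1 swap velocities; positions: p0=7 p1=7; velocities now: v0=1 v1=2
Advance to t=4 (no further collisions before then); velocities: v0=1 v1=2; positions = 8 9

Answer: 8 9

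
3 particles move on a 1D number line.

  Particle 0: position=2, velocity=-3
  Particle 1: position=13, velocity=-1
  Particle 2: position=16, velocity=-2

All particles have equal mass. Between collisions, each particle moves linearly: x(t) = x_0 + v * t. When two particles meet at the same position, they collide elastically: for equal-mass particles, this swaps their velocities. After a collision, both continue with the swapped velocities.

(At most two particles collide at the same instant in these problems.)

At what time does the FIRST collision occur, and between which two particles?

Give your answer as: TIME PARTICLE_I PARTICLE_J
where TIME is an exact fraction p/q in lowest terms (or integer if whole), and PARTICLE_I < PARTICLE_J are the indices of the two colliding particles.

Answer: 3 1 2

Derivation:
Pair (0,1): pos 2,13 vel -3,-1 -> not approaching (rel speed -2 <= 0)
Pair (1,2): pos 13,16 vel -1,-2 -> gap=3, closing at 1/unit, collide at t=3
Earliest collision: t=3 between 1 and 2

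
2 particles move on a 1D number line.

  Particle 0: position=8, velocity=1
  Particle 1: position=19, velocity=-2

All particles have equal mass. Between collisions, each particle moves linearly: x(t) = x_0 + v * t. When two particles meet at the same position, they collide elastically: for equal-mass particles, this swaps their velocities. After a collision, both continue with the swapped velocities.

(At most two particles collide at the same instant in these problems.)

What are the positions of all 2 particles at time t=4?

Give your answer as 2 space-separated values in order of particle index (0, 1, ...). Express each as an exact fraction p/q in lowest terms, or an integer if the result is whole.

Answer: 11 12

Derivation:
Collision at t=11/3: particles 0 and 1 swap velocities; positions: p0=35/3 p1=35/3; velocities now: v0=-2 v1=1
Advance to t=4 (no further collisions before then); velocities: v0=-2 v1=1; positions = 11 12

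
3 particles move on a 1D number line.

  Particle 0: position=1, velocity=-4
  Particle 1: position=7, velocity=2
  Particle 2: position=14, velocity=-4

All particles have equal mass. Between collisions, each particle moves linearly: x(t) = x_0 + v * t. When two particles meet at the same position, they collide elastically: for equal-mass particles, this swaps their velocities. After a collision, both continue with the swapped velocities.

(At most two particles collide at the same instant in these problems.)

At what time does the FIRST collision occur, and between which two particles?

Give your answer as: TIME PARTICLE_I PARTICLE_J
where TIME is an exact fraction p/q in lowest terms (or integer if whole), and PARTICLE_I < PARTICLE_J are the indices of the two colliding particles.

Answer: 7/6 1 2

Derivation:
Pair (0,1): pos 1,7 vel -4,2 -> not approaching (rel speed -6 <= 0)
Pair (1,2): pos 7,14 vel 2,-4 -> gap=7, closing at 6/unit, collide at t=7/6
Earliest collision: t=7/6 between 1 and 2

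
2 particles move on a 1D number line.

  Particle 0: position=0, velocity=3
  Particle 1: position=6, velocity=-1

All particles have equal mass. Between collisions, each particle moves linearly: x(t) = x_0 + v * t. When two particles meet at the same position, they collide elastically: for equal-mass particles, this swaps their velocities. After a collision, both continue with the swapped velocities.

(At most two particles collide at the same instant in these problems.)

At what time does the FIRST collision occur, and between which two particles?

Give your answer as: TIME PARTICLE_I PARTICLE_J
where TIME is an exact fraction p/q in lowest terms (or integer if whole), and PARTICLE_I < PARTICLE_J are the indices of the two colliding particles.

Pair (0,1): pos 0,6 vel 3,-1 -> gap=6, closing at 4/unit, collide at t=3/2
Earliest collision: t=3/2 between 0 and 1

Answer: 3/2 0 1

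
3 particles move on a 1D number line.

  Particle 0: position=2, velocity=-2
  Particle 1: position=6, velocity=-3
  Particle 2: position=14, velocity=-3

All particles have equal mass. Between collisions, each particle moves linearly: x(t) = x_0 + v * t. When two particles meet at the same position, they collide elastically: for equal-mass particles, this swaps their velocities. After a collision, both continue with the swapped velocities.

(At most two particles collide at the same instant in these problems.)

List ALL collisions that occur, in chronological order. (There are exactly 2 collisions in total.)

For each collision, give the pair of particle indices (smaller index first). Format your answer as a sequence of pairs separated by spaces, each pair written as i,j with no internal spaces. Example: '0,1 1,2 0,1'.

Answer: 0,1 1,2

Derivation:
Collision at t=4: particles 0 and 1 swap velocities; positions: p0=-6 p1=-6 p2=2; velocities now: v0=-3 v1=-2 v2=-3
Collision at t=12: particles 1 and 2 swap velocities; positions: p0=-30 p1=-22 p2=-22; velocities now: v0=-3 v1=-3 v2=-2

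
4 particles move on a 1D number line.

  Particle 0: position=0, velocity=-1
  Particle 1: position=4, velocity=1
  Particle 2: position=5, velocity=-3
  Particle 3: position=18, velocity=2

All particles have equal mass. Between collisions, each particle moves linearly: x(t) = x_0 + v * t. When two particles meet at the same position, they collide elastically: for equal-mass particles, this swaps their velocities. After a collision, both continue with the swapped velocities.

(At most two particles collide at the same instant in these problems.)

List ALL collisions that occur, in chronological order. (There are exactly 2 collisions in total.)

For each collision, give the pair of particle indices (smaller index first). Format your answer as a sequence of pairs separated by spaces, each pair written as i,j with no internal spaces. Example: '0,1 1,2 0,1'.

Answer: 1,2 0,1

Derivation:
Collision at t=1/4: particles 1 and 2 swap velocities; positions: p0=-1/4 p1=17/4 p2=17/4 p3=37/2; velocities now: v0=-1 v1=-3 v2=1 v3=2
Collision at t=5/2: particles 0 and 1 swap velocities; positions: p0=-5/2 p1=-5/2 p2=13/2 p3=23; velocities now: v0=-3 v1=-1 v2=1 v3=2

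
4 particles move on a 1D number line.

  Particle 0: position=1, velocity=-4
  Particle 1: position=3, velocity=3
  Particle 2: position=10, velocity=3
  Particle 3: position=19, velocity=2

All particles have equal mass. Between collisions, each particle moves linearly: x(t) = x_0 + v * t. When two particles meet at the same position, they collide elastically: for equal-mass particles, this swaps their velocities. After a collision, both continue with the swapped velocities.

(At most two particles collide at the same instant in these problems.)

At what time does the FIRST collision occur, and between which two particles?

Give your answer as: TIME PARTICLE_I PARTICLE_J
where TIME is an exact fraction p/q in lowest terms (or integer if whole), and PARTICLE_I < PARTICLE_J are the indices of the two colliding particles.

Answer: 9 2 3

Derivation:
Pair (0,1): pos 1,3 vel -4,3 -> not approaching (rel speed -7 <= 0)
Pair (1,2): pos 3,10 vel 3,3 -> not approaching (rel speed 0 <= 0)
Pair (2,3): pos 10,19 vel 3,2 -> gap=9, closing at 1/unit, collide at t=9
Earliest collision: t=9 between 2 and 3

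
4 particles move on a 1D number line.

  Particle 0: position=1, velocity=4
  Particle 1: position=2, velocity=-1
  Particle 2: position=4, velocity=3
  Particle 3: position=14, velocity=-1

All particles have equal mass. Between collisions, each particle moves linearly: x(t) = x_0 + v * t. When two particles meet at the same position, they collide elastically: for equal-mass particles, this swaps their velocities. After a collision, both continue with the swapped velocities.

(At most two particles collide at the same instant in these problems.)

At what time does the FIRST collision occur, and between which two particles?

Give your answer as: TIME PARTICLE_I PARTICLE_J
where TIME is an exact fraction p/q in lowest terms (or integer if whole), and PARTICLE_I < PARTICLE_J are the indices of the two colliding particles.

Answer: 1/5 0 1

Derivation:
Pair (0,1): pos 1,2 vel 4,-1 -> gap=1, closing at 5/unit, collide at t=1/5
Pair (1,2): pos 2,4 vel -1,3 -> not approaching (rel speed -4 <= 0)
Pair (2,3): pos 4,14 vel 3,-1 -> gap=10, closing at 4/unit, collide at t=5/2
Earliest collision: t=1/5 between 0 and 1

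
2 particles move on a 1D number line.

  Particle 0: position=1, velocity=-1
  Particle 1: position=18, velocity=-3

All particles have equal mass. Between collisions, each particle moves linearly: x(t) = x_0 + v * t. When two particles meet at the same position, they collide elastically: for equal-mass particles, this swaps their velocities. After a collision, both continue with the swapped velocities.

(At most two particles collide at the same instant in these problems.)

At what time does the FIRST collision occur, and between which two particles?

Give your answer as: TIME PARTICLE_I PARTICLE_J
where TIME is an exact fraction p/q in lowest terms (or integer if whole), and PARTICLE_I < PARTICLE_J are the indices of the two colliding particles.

Pair (0,1): pos 1,18 vel -1,-3 -> gap=17, closing at 2/unit, collide at t=17/2
Earliest collision: t=17/2 between 0 and 1

Answer: 17/2 0 1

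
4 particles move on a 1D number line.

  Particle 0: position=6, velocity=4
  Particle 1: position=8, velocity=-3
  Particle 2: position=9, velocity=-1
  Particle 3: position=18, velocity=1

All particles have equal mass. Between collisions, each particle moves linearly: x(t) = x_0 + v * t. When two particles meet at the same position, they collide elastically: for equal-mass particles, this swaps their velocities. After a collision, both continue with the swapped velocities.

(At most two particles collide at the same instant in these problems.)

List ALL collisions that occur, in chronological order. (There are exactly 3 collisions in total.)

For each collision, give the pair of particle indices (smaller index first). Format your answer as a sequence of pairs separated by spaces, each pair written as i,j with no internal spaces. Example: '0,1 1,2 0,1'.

Collision at t=2/7: particles 0 and 1 swap velocities; positions: p0=50/7 p1=50/7 p2=61/7 p3=128/7; velocities now: v0=-3 v1=4 v2=-1 v3=1
Collision at t=3/5: particles 1 and 2 swap velocities; positions: p0=31/5 p1=42/5 p2=42/5 p3=93/5; velocities now: v0=-3 v1=-1 v2=4 v3=1
Collision at t=4: particles 2 and 3 swap velocities; positions: p0=-4 p1=5 p2=22 p3=22; velocities now: v0=-3 v1=-1 v2=1 v3=4

Answer: 0,1 1,2 2,3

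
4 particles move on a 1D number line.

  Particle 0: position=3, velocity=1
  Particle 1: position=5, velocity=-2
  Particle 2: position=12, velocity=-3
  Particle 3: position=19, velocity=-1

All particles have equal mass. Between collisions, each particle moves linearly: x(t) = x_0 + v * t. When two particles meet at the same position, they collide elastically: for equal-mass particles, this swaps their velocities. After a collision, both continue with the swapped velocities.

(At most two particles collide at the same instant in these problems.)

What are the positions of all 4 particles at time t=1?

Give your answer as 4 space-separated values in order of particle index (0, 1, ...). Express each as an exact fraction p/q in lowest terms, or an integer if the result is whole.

Collision at t=2/3: particles 0 and 1 swap velocities; positions: p0=11/3 p1=11/3 p2=10 p3=55/3; velocities now: v0=-2 v1=1 v2=-3 v3=-1
Advance to t=1 (no further collisions before then); velocities: v0=-2 v1=1 v2=-3 v3=-1; positions = 3 4 9 18

Answer: 3 4 9 18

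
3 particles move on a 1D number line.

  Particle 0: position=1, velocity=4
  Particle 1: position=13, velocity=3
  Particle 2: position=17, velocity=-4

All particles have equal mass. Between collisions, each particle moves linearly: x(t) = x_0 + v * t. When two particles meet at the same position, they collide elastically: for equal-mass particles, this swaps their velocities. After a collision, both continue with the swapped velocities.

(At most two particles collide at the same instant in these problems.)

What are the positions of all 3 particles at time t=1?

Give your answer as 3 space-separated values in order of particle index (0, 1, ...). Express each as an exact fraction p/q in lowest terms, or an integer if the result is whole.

Collision at t=4/7: particles 1 and 2 swap velocities; positions: p0=23/7 p1=103/7 p2=103/7; velocities now: v0=4 v1=-4 v2=3
Advance to t=1 (no further collisions before then); velocities: v0=4 v1=-4 v2=3; positions = 5 13 16

Answer: 5 13 16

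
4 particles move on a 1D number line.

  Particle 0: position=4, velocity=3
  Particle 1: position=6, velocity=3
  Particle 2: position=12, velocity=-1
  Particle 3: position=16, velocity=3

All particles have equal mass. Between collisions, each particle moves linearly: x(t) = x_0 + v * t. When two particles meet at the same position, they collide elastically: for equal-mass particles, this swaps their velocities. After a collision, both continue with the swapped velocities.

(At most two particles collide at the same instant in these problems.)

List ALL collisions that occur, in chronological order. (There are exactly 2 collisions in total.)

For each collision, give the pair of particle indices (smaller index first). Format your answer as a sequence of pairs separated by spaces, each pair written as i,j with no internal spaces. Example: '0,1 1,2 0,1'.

Answer: 1,2 0,1

Derivation:
Collision at t=3/2: particles 1 and 2 swap velocities; positions: p0=17/2 p1=21/2 p2=21/2 p3=41/2; velocities now: v0=3 v1=-1 v2=3 v3=3
Collision at t=2: particles 0 and 1 swap velocities; positions: p0=10 p1=10 p2=12 p3=22; velocities now: v0=-1 v1=3 v2=3 v3=3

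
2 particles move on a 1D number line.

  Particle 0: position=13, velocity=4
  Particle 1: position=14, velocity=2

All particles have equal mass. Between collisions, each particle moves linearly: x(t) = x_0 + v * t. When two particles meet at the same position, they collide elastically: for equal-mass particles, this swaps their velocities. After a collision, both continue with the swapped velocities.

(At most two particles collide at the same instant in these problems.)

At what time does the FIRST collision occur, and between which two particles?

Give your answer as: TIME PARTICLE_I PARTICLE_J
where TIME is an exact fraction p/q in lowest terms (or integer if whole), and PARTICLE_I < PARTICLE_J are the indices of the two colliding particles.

Pair (0,1): pos 13,14 vel 4,2 -> gap=1, closing at 2/unit, collide at t=1/2
Earliest collision: t=1/2 between 0 and 1

Answer: 1/2 0 1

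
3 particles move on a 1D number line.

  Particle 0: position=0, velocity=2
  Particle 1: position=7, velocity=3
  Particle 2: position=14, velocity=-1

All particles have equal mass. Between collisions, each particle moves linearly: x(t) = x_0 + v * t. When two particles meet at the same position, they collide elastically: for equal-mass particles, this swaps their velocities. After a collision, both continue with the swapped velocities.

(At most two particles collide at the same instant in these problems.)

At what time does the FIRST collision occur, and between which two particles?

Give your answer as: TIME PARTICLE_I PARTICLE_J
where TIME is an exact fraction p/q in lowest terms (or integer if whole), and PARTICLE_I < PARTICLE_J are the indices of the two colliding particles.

Pair (0,1): pos 0,7 vel 2,3 -> not approaching (rel speed -1 <= 0)
Pair (1,2): pos 7,14 vel 3,-1 -> gap=7, closing at 4/unit, collide at t=7/4
Earliest collision: t=7/4 between 1 and 2

Answer: 7/4 1 2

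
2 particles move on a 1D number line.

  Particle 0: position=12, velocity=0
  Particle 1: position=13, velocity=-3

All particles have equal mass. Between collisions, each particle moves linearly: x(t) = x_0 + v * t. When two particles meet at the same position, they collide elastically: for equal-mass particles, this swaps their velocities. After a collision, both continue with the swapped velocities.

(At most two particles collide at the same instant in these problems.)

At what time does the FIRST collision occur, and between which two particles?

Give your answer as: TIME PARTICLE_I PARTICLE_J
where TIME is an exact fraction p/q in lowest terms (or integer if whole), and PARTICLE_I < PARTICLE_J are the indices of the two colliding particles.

Pair (0,1): pos 12,13 vel 0,-3 -> gap=1, closing at 3/unit, collide at t=1/3
Earliest collision: t=1/3 between 0 and 1

Answer: 1/3 0 1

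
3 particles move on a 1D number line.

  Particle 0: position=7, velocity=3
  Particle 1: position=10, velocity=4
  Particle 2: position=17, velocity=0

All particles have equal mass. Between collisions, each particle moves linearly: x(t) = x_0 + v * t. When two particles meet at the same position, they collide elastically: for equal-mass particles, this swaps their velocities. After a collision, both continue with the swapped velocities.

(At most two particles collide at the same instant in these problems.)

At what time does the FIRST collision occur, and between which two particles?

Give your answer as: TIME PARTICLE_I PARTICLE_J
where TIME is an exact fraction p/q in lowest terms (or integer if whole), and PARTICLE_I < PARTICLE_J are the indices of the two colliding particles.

Pair (0,1): pos 7,10 vel 3,4 -> not approaching (rel speed -1 <= 0)
Pair (1,2): pos 10,17 vel 4,0 -> gap=7, closing at 4/unit, collide at t=7/4
Earliest collision: t=7/4 between 1 and 2

Answer: 7/4 1 2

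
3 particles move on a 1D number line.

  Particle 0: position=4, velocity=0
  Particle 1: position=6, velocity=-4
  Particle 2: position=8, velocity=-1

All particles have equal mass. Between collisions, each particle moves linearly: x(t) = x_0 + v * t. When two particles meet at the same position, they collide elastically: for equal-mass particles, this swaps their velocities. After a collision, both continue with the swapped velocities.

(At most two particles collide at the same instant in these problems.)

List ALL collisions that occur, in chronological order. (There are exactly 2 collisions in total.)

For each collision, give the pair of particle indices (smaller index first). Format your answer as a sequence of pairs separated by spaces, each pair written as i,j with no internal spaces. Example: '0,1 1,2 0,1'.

Collision at t=1/2: particles 0 and 1 swap velocities; positions: p0=4 p1=4 p2=15/2; velocities now: v0=-4 v1=0 v2=-1
Collision at t=4: particles 1 and 2 swap velocities; positions: p0=-10 p1=4 p2=4; velocities now: v0=-4 v1=-1 v2=0

Answer: 0,1 1,2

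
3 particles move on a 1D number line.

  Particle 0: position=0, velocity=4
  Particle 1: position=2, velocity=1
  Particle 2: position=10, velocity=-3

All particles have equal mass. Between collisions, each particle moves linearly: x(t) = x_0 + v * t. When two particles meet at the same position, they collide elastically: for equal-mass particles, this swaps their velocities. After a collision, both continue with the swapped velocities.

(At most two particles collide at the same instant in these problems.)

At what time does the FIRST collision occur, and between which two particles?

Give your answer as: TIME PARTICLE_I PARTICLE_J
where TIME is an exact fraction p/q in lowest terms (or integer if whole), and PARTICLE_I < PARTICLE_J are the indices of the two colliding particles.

Pair (0,1): pos 0,2 vel 4,1 -> gap=2, closing at 3/unit, collide at t=2/3
Pair (1,2): pos 2,10 vel 1,-3 -> gap=8, closing at 4/unit, collide at t=2
Earliest collision: t=2/3 between 0 and 1

Answer: 2/3 0 1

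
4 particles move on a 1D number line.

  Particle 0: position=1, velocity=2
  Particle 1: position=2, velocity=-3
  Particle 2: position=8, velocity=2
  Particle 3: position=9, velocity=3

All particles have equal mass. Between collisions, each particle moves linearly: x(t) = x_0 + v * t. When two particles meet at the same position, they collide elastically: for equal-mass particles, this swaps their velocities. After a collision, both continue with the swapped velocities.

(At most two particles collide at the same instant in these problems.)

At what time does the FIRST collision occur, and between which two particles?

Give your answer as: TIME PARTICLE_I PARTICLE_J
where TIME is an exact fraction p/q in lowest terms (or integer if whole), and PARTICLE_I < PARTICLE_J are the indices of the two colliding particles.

Answer: 1/5 0 1

Derivation:
Pair (0,1): pos 1,2 vel 2,-3 -> gap=1, closing at 5/unit, collide at t=1/5
Pair (1,2): pos 2,8 vel -3,2 -> not approaching (rel speed -5 <= 0)
Pair (2,3): pos 8,9 vel 2,3 -> not approaching (rel speed -1 <= 0)
Earliest collision: t=1/5 between 0 and 1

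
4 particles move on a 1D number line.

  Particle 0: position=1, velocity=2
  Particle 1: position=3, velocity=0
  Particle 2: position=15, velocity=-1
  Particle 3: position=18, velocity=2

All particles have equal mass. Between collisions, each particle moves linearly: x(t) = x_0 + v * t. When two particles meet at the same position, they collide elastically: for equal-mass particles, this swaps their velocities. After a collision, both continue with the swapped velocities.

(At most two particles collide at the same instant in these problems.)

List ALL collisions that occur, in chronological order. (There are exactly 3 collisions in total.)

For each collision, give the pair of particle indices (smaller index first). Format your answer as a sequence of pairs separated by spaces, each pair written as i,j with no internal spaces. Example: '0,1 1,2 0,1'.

Collision at t=1: particles 0 and 1 swap velocities; positions: p0=3 p1=3 p2=14 p3=20; velocities now: v0=0 v1=2 v2=-1 v3=2
Collision at t=14/3: particles 1 and 2 swap velocities; positions: p0=3 p1=31/3 p2=31/3 p3=82/3; velocities now: v0=0 v1=-1 v2=2 v3=2
Collision at t=12: particles 0 and 1 swap velocities; positions: p0=3 p1=3 p2=25 p3=42; velocities now: v0=-1 v1=0 v2=2 v3=2

Answer: 0,1 1,2 0,1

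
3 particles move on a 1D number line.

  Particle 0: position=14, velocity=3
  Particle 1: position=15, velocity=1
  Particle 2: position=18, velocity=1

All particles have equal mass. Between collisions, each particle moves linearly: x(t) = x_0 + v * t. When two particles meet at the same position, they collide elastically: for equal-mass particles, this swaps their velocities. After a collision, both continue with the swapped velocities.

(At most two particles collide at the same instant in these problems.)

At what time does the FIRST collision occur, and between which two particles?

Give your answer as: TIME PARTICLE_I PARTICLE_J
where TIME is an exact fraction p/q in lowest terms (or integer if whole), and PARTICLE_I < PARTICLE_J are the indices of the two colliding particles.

Answer: 1/2 0 1

Derivation:
Pair (0,1): pos 14,15 vel 3,1 -> gap=1, closing at 2/unit, collide at t=1/2
Pair (1,2): pos 15,18 vel 1,1 -> not approaching (rel speed 0 <= 0)
Earliest collision: t=1/2 between 0 and 1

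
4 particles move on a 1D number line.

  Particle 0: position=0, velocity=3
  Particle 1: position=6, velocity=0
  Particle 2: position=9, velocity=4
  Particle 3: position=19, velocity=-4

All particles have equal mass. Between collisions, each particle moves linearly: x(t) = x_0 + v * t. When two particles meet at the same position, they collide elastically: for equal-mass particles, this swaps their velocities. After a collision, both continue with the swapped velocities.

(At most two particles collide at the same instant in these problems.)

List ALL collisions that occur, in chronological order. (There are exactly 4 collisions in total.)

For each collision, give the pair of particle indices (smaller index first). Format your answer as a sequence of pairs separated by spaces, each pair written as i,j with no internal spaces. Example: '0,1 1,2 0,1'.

Answer: 2,3 0,1 1,2 0,1

Derivation:
Collision at t=5/4: particles 2 and 3 swap velocities; positions: p0=15/4 p1=6 p2=14 p3=14; velocities now: v0=3 v1=0 v2=-4 v3=4
Collision at t=2: particles 0 and 1 swap velocities; positions: p0=6 p1=6 p2=11 p3=17; velocities now: v0=0 v1=3 v2=-4 v3=4
Collision at t=19/7: particles 1 and 2 swap velocities; positions: p0=6 p1=57/7 p2=57/7 p3=139/7; velocities now: v0=0 v1=-4 v2=3 v3=4
Collision at t=13/4: particles 0 and 1 swap velocities; positions: p0=6 p1=6 p2=39/4 p3=22; velocities now: v0=-4 v1=0 v2=3 v3=4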